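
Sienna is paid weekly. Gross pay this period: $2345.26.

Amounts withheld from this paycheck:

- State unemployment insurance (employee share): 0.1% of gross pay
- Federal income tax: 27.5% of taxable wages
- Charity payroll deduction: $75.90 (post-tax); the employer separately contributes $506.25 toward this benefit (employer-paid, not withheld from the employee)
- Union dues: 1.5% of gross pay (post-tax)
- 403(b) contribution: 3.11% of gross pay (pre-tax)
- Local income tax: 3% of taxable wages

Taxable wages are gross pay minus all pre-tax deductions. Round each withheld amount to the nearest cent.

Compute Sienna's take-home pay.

403(b) contribution: $2345.26 × 0.0311 = $72.94
Taxable wages = $2345.26 − $72.94 = $2272.32
Federal income tax: $2272.32 × 0.275 = $624.89
Local income tax: $2272.32 × 0.03 = $68.17
State unemployment insurance (employee share): $2345.26 × 0.001 = $2.35
Charity payroll deduction: $75.90
Union dues: $2345.26 × 0.015 = $35.18
(Employer's $506.25 toward charity payroll deduction is not withheld from the employee.)
Total deductions = $72.94 + $624.89 + $68.17 + $2.35 + $75.90 + $35.18 = $879.43
Net pay = $2345.26 − $879.43 = $1465.83

$1465.83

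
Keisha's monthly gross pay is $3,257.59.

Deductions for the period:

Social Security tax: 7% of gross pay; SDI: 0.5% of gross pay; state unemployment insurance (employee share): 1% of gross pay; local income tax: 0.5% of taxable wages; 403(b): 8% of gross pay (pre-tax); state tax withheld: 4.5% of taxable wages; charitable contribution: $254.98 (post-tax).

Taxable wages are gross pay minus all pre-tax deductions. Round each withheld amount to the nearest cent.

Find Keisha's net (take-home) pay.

$2,315.26

403(b): $3,257.59 × 0.08 = $260.61
Taxable wages = $3,257.59 − $260.61 = $2,996.98
State tax withheld: $2,996.98 × 0.045 = $134.86
Local income tax: $2,996.98 × 0.005 = $14.98
State unemployment insurance (employee share): $3,257.59 × 0.01 = $32.58
Social Security tax: $3,257.59 × 0.07 = $228.03
SDI: $3,257.59 × 0.005 = $16.29
Charitable contribution: $254.98
Total deductions = $260.61 + $134.86 + $14.98 + $32.58 + $228.03 + $16.29 + $254.98 = $942.33
Net pay = $3,257.59 − $942.33 = $2,315.26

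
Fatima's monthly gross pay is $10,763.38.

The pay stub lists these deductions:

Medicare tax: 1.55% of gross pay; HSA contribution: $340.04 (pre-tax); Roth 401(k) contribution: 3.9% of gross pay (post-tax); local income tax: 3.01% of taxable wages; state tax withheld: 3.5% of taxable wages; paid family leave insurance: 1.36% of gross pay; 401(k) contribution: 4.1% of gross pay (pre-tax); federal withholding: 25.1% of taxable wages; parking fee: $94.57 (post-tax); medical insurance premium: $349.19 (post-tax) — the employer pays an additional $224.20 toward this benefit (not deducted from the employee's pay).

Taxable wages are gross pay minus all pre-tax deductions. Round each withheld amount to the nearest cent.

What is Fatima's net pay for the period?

$5,649.98

HSA contribution: $340.04
401(k) contribution: $10,763.38 × 0.041 = $441.30
Pre-tax total = $340.04 + $441.30 = $781.34
Taxable wages = $10,763.38 − $781.34 = $9,982.04
State tax withheld: $9,982.04 × 0.035 = $349.37
Federal withholding: $9,982.04 × 0.251 = $2,505.49
Local income tax: $9,982.04 × 0.0301 = $300.46
Paid family leave insurance: $10,763.38 × 0.0136 = $146.38
Medicare tax: $10,763.38 × 0.0155 = $166.83
Roth 401(k) contribution: $10,763.38 × 0.039 = $419.77
Medical insurance premium: $349.19
Parking fee: $94.57
(Employer's $224.20 toward medical insurance premium is not withheld from the employee.)
Total deductions = $340.04 + $441.30 + $349.37 + $2,505.49 + $300.46 + $146.38 + $166.83 + $419.77 + $349.19 + $94.57 = $5,113.40
Net pay = $10,763.38 − $5,113.40 = $5,649.98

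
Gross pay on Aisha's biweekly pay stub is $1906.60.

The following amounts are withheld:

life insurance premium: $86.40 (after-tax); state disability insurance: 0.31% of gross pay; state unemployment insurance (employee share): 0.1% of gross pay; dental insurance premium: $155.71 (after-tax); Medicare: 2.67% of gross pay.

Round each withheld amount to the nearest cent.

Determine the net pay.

State disability insurance: $1906.60 × 0.0031 = $5.91
State unemployment insurance (employee share): $1906.60 × 0.001 = $1.91
Medicare: $1906.60 × 0.0267 = $50.91
Life insurance premium: $86.40
Dental insurance premium: $155.71
Total deductions = $5.91 + $1.91 + $50.91 + $86.40 + $155.71 = $300.84
Net pay = $1906.60 − $300.84 = $1605.76

$1605.76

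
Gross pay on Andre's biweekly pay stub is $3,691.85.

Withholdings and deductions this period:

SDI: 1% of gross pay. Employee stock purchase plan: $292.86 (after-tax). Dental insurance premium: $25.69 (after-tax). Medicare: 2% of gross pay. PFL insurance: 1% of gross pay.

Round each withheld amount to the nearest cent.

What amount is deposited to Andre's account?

$3,225.62

PFL insurance: $3,691.85 × 0.01 = $36.92
Medicare: $3,691.85 × 0.02 = $73.84
SDI: $3,691.85 × 0.01 = $36.92
Employee stock purchase plan: $292.86
Dental insurance premium: $25.69
Total deductions = $36.92 + $73.84 + $36.92 + $292.86 + $25.69 = $466.23
Net pay = $3,691.85 − $466.23 = $3,225.62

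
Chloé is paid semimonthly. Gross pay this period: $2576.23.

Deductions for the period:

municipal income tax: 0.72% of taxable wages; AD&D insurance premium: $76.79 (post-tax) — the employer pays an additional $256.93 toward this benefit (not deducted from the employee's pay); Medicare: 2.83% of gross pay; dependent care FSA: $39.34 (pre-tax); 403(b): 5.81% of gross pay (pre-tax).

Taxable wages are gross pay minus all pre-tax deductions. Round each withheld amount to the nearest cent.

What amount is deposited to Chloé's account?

$2220.32

403(b): $2576.23 × 0.0581 = $149.68
Dependent care FSA: $39.34
Pre-tax total = $149.68 + $39.34 = $189.02
Taxable wages = $2576.23 − $189.02 = $2387.21
Municipal income tax: $2387.21 × 0.0072 = $17.19
Medicare: $2576.23 × 0.0283 = $72.91
AD&D insurance premium: $76.79
(Employer's $256.93 toward AD&D insurance premium is not withheld from the employee.)
Total deductions = $149.68 + $39.34 + $17.19 + $72.91 + $76.79 = $355.91
Net pay = $2576.23 − $355.91 = $2220.32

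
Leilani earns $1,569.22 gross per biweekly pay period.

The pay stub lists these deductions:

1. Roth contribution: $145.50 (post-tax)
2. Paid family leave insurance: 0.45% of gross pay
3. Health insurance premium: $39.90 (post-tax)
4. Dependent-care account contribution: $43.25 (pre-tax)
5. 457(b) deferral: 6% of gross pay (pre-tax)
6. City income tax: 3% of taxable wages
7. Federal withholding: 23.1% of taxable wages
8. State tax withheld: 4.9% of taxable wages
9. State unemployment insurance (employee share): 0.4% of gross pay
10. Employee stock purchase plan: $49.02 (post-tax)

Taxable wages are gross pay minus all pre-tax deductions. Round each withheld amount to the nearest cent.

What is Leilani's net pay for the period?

457(b) deferral: $1,569.22 × 0.06 = $94.15
Dependent-care account contribution: $43.25
Pre-tax total = $94.15 + $43.25 = $137.40
Taxable wages = $1,569.22 − $137.40 = $1,431.82
City income tax: $1,431.82 × 0.03 = $42.95
State tax withheld: $1,431.82 × 0.049 = $70.16
Federal withholding: $1,431.82 × 0.231 = $330.75
State unemployment insurance (employee share): $1,569.22 × 0.004 = $6.28
Paid family leave insurance: $1,569.22 × 0.0045 = $7.06
Health insurance premium: $39.90
Employee stock purchase plan: $49.02
Roth contribution: $145.50
Total deductions = $94.15 + $43.25 + $42.95 + $70.16 + $330.75 + $6.28 + $7.06 + $39.90 + $49.02 + $145.50 = $829.02
Net pay = $1,569.22 − $829.02 = $740.20

$740.20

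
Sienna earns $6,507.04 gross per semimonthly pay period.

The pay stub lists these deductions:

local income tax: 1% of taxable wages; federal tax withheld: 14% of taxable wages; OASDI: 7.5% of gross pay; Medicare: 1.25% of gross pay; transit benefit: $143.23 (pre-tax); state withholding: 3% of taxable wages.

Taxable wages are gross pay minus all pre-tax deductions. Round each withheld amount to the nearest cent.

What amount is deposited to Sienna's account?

$4,648.96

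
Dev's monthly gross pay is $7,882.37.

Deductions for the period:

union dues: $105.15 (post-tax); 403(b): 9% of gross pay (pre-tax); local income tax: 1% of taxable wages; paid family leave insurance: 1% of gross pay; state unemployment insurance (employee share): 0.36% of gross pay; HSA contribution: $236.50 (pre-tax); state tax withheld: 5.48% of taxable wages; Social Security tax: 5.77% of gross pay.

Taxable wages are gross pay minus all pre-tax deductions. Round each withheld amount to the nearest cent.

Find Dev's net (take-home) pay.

$5,819.82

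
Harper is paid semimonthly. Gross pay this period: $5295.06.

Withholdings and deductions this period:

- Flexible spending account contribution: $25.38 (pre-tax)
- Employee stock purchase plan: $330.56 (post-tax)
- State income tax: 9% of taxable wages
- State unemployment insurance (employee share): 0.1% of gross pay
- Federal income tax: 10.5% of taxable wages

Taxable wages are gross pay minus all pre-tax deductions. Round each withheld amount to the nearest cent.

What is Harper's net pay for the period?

Flexible spending account contribution: $25.38
Taxable wages = $5295.06 − $25.38 = $5269.68
State income tax: $5269.68 × 0.09 = $474.27
Federal income tax: $5269.68 × 0.105 = $553.32
State unemployment insurance (employee share): $5295.06 × 0.001 = $5.30
Employee stock purchase plan: $330.56
Total deductions = $25.38 + $474.27 + $553.32 + $5.30 + $330.56 = $1388.83
Net pay = $5295.06 − $1388.83 = $3906.23

$3906.23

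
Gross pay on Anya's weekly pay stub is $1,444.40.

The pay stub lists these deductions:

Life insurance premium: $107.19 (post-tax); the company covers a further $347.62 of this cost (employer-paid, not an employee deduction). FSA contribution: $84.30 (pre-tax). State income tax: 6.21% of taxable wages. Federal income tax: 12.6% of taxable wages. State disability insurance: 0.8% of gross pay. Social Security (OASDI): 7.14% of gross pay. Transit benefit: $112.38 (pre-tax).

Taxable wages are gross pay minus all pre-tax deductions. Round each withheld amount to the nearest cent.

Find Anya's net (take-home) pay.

$791.15

Transit benefit: $112.38
FSA contribution: $84.30
Pre-tax total = $112.38 + $84.30 = $196.68
Taxable wages = $1,444.40 − $196.68 = $1,247.72
Federal income tax: $1,247.72 × 0.126 = $157.21
State income tax: $1,247.72 × 0.0621 = $77.48
State disability insurance: $1,444.40 × 0.008 = $11.56
Social Security (OASDI): $1,444.40 × 0.0714 = $103.13
Life insurance premium: $107.19
(Employer's $347.62 toward life insurance premium is not withheld from the employee.)
Total deductions = $112.38 + $84.30 + $157.21 + $77.48 + $11.56 + $103.13 + $107.19 = $653.25
Net pay = $1,444.40 − $653.25 = $791.15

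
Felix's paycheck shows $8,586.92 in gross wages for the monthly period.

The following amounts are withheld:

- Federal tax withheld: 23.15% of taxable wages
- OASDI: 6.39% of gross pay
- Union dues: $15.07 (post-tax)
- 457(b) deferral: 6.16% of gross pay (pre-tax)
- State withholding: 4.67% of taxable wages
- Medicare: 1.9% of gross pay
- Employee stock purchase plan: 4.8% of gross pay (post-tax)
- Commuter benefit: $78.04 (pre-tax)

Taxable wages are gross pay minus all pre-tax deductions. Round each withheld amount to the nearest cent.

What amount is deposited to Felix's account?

$4,620.83

457(b) deferral: $8,586.92 × 0.0616 = $528.95
Commuter benefit: $78.04
Pre-tax total = $528.95 + $78.04 = $606.99
Taxable wages = $8,586.92 − $606.99 = $7,979.93
Federal tax withheld: $7,979.93 × 0.2315 = $1,847.35
State withholding: $7,979.93 × 0.0467 = $372.66
OASDI: $8,586.92 × 0.0639 = $548.70
Medicare: $8,586.92 × 0.019 = $163.15
Employee stock purchase plan: $8,586.92 × 0.048 = $412.17
Union dues: $15.07
Total deductions = $528.95 + $78.04 + $1,847.35 + $372.66 + $548.70 + $163.15 + $412.17 + $15.07 = $3,966.09
Net pay = $8,586.92 − $3,966.09 = $4,620.83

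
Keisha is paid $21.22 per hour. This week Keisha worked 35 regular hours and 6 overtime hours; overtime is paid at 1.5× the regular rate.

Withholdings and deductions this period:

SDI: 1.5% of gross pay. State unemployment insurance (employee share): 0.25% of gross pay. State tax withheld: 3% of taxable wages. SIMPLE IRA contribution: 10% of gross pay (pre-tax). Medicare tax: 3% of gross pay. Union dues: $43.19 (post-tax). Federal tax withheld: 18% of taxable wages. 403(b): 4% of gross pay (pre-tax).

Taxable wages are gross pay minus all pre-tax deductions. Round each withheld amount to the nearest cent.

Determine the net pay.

$546.80

Regular pay: 35 × $21.22 = $742.70
Overtime pay: 6 × $21.22 × 1.5 = $190.98
Gross pay = $742.70 + $190.98 = $933.68
SIMPLE IRA contribution: $933.68 × 0.1 = $93.37
403(b): $933.68 × 0.04 = $37.35
Pre-tax total = $93.37 + $37.35 = $130.72
Taxable wages = $933.68 − $130.72 = $802.96
State tax withheld: $802.96 × 0.03 = $24.09
Federal tax withheld: $802.96 × 0.18 = $144.53
SDI: $933.68 × 0.015 = $14.01
State unemployment insurance (employee share): $933.68 × 0.0025 = $2.33
Medicare tax: $933.68 × 0.03 = $28.01
Union dues: $43.19
Total deductions = $93.37 + $37.35 + $24.09 + $144.53 + $14.01 + $2.33 + $28.01 + $43.19 = $386.88
Net pay = $933.68 − $386.88 = $546.80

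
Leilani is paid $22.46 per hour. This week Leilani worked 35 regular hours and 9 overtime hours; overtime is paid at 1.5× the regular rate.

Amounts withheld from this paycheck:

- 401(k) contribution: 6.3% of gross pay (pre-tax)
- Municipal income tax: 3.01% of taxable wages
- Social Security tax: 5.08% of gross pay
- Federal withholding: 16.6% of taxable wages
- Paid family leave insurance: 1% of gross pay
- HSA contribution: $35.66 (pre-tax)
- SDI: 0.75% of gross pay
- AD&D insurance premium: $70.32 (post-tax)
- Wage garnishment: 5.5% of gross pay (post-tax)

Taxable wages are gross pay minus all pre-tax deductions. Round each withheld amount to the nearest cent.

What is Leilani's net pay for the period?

$587.23

Regular pay: 35 × $22.46 = $786.10
Overtime pay: 9 × $22.46 × 1.5 = $303.21
Gross pay = $786.10 + $303.21 = $1,089.31
HSA contribution: $35.66
401(k) contribution: $1,089.31 × 0.063 = $68.63
Pre-tax total = $35.66 + $68.63 = $104.29
Taxable wages = $1,089.31 − $104.29 = $985.02
Federal withholding: $985.02 × 0.166 = $163.51
Municipal income tax: $985.02 × 0.0301 = $29.65
Social Security tax: $1,089.31 × 0.0508 = $55.34
SDI: $1,089.31 × 0.0075 = $8.17
Paid family leave insurance: $1,089.31 × 0.01 = $10.89
AD&D insurance premium: $70.32
Wage garnishment: $1,089.31 × 0.055 = $59.91
Total deductions = $35.66 + $68.63 + $163.51 + $29.65 + $55.34 + $8.17 + $10.89 + $70.32 + $59.91 = $502.08
Net pay = $1,089.31 − $502.08 = $587.23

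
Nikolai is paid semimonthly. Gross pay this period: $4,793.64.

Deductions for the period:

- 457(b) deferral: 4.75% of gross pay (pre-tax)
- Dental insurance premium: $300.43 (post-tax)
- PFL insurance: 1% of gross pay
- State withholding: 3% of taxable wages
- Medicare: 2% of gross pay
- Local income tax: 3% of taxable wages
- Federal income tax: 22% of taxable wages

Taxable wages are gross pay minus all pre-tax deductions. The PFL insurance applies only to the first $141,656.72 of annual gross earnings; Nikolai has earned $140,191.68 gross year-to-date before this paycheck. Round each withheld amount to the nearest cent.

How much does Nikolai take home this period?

457(b) deferral: $4,793.64 × 0.0475 = $227.70
Taxable wages = $4,793.64 − $227.70 = $4,565.94
Federal income tax: $4,565.94 × 0.22 = $1,004.51
Local income tax: $4,565.94 × 0.03 = $136.98
State withholding: $4,565.94 × 0.03 = $136.98
Medicare: $4,793.64 × 0.02 = $95.87
PFL insurance: only $141,656.72 − $140,191.68 = $1,465.04 of this check is subject → $1,465.04 × 0.01 = $14.65
Dental insurance premium: $300.43
Total deductions = $227.70 + $1,004.51 + $136.98 + $136.98 + $95.87 + $14.65 + $300.43 = $1,917.12
Net pay = $4,793.64 − $1,917.12 = $2,876.52

$2,876.52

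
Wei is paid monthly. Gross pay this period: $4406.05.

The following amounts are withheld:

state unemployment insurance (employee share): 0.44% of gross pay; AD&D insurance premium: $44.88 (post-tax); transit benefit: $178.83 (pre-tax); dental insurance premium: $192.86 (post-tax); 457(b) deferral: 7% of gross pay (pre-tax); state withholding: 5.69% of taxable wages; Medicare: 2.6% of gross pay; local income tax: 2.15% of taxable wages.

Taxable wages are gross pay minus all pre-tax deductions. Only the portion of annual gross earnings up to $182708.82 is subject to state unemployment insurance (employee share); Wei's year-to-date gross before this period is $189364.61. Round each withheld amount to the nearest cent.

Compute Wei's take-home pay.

457(b) deferral: $4406.05 × 0.07 = $308.42
Transit benefit: $178.83
Pre-tax total = $308.42 + $178.83 = $487.25
Taxable wages = $4406.05 − $487.25 = $3918.80
State withholding: $3918.80 × 0.0569 = $222.98
Local income tax: $3918.80 × 0.0215 = $84.25
Medicare: $4406.05 × 0.026 = $114.56
State unemployment insurance (employee share): annual cap $182708.82 already reached (YTD $189364.61), so $0.00
Dental insurance premium: $192.86
AD&D insurance premium: $44.88
Total deductions = $308.42 + $178.83 + $222.98 + $84.25 + $114.56 + $0.00 + $192.86 + $44.88 = $1146.78
Net pay = $4406.05 − $1146.78 = $3259.27

$3259.27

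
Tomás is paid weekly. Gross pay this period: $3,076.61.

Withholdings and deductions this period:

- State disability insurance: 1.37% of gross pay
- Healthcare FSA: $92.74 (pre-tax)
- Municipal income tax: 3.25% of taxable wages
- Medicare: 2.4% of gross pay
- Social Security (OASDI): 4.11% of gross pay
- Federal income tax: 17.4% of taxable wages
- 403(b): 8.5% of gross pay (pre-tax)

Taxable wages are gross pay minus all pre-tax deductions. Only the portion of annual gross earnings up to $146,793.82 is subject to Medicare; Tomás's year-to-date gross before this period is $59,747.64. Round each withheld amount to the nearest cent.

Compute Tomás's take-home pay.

$1,917.75

403(b): $3,076.61 × 0.085 = $261.51
Healthcare FSA: $92.74
Pre-tax total = $261.51 + $92.74 = $354.25
Taxable wages = $3,076.61 − $354.25 = $2,722.36
Municipal income tax: $2,722.36 × 0.0325 = $88.48
Federal income tax: $2,722.36 × 0.174 = $473.69
State disability insurance: $3,076.61 × 0.0137 = $42.15
Medicare: cap not yet reached, full $3,076.61 is subject → $3,076.61 × 0.024 = $73.84
Social Security (OASDI): $3,076.61 × 0.0411 = $126.45
Total deductions = $261.51 + $92.74 + $88.48 + $473.69 + $42.15 + $73.84 + $126.45 = $1,158.86
Net pay = $3,076.61 − $1,158.86 = $1,917.75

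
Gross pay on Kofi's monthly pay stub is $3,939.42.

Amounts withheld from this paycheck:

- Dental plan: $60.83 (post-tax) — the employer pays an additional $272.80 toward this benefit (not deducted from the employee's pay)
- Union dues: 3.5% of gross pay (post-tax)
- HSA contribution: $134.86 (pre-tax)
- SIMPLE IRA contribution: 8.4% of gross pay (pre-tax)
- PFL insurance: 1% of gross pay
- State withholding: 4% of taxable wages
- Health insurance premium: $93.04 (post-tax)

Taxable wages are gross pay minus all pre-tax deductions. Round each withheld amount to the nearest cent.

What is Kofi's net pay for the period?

$3,003.56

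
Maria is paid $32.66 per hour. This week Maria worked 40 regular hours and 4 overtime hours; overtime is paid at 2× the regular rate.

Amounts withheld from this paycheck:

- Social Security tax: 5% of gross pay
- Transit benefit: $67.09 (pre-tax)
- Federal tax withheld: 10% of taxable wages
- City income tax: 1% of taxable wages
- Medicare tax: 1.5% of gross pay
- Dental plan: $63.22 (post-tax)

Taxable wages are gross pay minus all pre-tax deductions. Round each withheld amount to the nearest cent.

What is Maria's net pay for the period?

Regular pay: 40 × $32.66 = $1,306.40
Overtime pay: 4 × $32.66 × 2 = $261.28
Gross pay = $1,306.40 + $261.28 = $1,567.68
Transit benefit: $67.09
Taxable wages = $1,567.68 − $67.09 = $1,500.59
City income tax: $1,500.59 × 0.01 = $15.01
Federal tax withheld: $1,500.59 × 0.1 = $150.06
Medicare tax: $1,567.68 × 0.015 = $23.52
Social Security tax: $1,567.68 × 0.05 = $78.38
Dental plan: $63.22
Total deductions = $67.09 + $15.01 + $150.06 + $23.52 + $78.38 + $63.22 = $397.28
Net pay = $1,567.68 − $397.28 = $1,170.40

$1,170.40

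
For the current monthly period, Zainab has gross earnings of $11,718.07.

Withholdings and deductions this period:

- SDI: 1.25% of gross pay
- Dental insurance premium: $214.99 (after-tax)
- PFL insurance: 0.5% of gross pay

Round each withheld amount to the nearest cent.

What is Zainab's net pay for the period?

SDI: $11,718.07 × 0.0125 = $146.48
PFL insurance: $11,718.07 × 0.005 = $58.59
Dental insurance premium: $214.99
Total deductions = $146.48 + $58.59 + $214.99 = $420.06
Net pay = $11,718.07 − $420.06 = $11,298.01

$11,298.01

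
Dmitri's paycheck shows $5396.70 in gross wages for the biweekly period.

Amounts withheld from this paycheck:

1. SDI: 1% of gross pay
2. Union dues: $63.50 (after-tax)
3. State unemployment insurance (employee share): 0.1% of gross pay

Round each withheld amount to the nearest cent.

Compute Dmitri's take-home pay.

$5273.83

State unemployment insurance (employee share): $5396.70 × 0.001 = $5.40
SDI: $5396.70 × 0.01 = $53.97
Union dues: $63.50
Total deductions = $5.40 + $53.97 + $63.50 = $122.87
Net pay = $5396.70 − $122.87 = $5273.83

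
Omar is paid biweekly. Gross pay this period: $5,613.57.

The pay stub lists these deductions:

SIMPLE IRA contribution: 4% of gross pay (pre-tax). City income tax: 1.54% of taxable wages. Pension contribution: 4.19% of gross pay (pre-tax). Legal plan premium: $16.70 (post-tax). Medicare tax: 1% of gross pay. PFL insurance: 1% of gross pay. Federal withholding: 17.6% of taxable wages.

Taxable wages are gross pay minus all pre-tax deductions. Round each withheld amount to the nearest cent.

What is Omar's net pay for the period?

SIMPLE IRA contribution: $5,613.57 × 0.04 = $224.54
Pension contribution: $5,613.57 × 0.0419 = $235.21
Pre-tax total = $224.54 + $235.21 = $459.75
Taxable wages = $5,613.57 − $459.75 = $5,153.82
City income tax: $5,153.82 × 0.0154 = $79.37
Federal withholding: $5,153.82 × 0.176 = $907.07
PFL insurance: $5,613.57 × 0.01 = $56.14
Medicare tax: $5,613.57 × 0.01 = $56.14
Legal plan premium: $16.70
Total deductions = $224.54 + $235.21 + $79.37 + $907.07 + $56.14 + $56.14 + $16.70 = $1,575.17
Net pay = $5,613.57 − $1,575.17 = $4,038.40

$4,038.40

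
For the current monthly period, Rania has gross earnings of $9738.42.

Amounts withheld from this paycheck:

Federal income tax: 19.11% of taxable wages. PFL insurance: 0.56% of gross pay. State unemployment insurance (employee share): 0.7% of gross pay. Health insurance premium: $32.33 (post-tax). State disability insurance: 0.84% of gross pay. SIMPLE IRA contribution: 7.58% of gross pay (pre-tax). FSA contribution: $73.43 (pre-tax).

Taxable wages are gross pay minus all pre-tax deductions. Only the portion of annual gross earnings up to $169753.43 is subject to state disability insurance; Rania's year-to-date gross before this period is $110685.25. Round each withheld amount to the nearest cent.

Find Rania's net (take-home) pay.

SIMPLE IRA contribution: $9738.42 × 0.0758 = $738.17
FSA contribution: $73.43
Pre-tax total = $738.17 + $73.43 = $811.60
Taxable wages = $9738.42 − $811.60 = $8926.82
Federal income tax: $8926.82 × 0.1911 = $1705.92
State unemployment insurance (employee share): $9738.42 × 0.007 = $68.17
State disability insurance: cap not yet reached, full $9738.42 is subject → $9738.42 × 0.0084 = $81.80
PFL insurance: $9738.42 × 0.0056 = $54.54
Health insurance premium: $32.33
Total deductions = $738.17 + $73.43 + $1705.92 + $68.17 + $81.80 + $54.54 + $32.33 = $2754.36
Net pay = $9738.42 − $2754.36 = $6984.06

$6984.06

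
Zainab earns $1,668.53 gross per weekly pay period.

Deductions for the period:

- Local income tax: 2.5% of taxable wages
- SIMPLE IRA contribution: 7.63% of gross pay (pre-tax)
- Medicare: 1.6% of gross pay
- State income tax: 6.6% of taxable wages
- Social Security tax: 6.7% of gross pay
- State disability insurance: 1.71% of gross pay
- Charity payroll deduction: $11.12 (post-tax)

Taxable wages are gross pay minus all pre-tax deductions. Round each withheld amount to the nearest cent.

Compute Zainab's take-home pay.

$1,222.83

SIMPLE IRA contribution: $1,668.53 × 0.0763 = $127.31
Taxable wages = $1,668.53 − $127.31 = $1,541.22
State income tax: $1,541.22 × 0.066 = $101.72
Local income tax: $1,541.22 × 0.025 = $38.53
Medicare: $1,668.53 × 0.016 = $26.70
State disability insurance: $1,668.53 × 0.0171 = $28.53
Social Security tax: $1,668.53 × 0.067 = $111.79
Charity payroll deduction: $11.12
Total deductions = $127.31 + $101.72 + $38.53 + $26.70 + $28.53 + $111.79 + $11.12 = $445.70
Net pay = $1,668.53 − $445.70 = $1,222.83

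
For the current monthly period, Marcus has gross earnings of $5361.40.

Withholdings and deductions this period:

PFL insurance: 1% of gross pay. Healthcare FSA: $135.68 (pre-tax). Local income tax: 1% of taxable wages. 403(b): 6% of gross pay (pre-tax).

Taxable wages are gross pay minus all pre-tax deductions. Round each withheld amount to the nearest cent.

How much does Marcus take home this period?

Healthcare FSA: $135.68
403(b): $5361.40 × 0.06 = $321.68
Pre-tax total = $135.68 + $321.68 = $457.36
Taxable wages = $5361.40 − $457.36 = $4904.04
Local income tax: $4904.04 × 0.01 = $49.04
PFL insurance: $5361.40 × 0.01 = $53.61
Total deductions = $135.68 + $321.68 + $49.04 + $53.61 = $560.01
Net pay = $5361.40 − $560.01 = $4801.39

$4801.39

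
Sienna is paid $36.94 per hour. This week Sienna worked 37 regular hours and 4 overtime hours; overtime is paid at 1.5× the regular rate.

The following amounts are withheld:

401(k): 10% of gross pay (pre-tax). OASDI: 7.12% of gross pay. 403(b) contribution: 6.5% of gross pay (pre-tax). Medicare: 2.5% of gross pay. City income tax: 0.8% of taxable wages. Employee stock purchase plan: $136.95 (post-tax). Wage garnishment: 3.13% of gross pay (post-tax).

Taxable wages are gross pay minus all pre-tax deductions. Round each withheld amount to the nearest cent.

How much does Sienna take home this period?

Regular pay: 37 × $36.94 = $1,366.78
Overtime pay: 4 × $36.94 × 1.5 = $221.64
Gross pay = $1,366.78 + $221.64 = $1,588.42
401(k): $1,588.42 × 0.1 = $158.84
403(b) contribution: $1,588.42 × 0.065 = $103.25
Pre-tax total = $158.84 + $103.25 = $262.09
Taxable wages = $1,588.42 − $262.09 = $1,326.33
City income tax: $1,326.33 × 0.008 = $10.61
Medicare: $1,588.42 × 0.025 = $39.71
OASDI: $1,588.42 × 0.0712 = $113.10
Wage garnishment: $1,588.42 × 0.0313 = $49.72
Employee stock purchase plan: $136.95
Total deductions = $158.84 + $103.25 + $10.61 + $39.71 + $113.10 + $49.72 + $136.95 = $612.18
Net pay = $1,588.42 − $612.18 = $976.24

$976.24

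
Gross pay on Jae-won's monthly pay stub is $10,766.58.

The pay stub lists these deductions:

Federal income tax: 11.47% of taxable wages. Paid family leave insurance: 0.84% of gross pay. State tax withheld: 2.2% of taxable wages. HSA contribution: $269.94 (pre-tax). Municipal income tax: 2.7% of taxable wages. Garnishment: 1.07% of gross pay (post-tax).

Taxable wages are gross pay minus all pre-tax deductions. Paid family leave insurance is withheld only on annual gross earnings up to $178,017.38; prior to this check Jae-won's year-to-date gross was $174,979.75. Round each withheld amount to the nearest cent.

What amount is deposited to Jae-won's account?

$8,637.62

HSA contribution: $269.94
Taxable wages = $10,766.58 − $269.94 = $10,496.64
Municipal income tax: $10,496.64 × 0.027 = $283.41
State tax withheld: $10,496.64 × 0.022 = $230.93
Federal income tax: $10,496.64 × 0.1147 = $1,203.96
Paid family leave insurance: only $178,017.38 − $174,979.75 = $3,037.63 of this check is subject → $3,037.63 × 0.0084 = $25.52
Garnishment: $10,766.58 × 0.0107 = $115.20
Total deductions = $269.94 + $283.41 + $230.93 + $1,203.96 + $25.52 + $115.20 = $2,128.96
Net pay = $10,766.58 − $2,128.96 = $8,637.62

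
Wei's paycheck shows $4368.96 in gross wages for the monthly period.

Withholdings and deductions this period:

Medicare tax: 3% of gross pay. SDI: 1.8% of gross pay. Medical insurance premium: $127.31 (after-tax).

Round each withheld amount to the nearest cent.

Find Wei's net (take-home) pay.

SDI: $4368.96 × 0.018 = $78.64
Medicare tax: $4368.96 × 0.03 = $131.07
Medical insurance premium: $127.31
Total deductions = $78.64 + $131.07 + $127.31 = $337.02
Net pay = $4368.96 − $337.02 = $4031.94

$4031.94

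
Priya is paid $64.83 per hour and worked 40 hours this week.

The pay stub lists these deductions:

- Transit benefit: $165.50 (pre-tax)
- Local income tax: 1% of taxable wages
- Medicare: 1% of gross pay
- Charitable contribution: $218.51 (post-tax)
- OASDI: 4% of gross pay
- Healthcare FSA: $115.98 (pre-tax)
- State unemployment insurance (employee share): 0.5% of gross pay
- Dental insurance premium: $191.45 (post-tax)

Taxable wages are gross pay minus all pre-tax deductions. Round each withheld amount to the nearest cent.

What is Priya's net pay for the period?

Gross pay: 40 × $64.83 = $2593.20
Healthcare FSA: $115.98
Transit benefit: $165.50
Pre-tax total = $115.98 + $165.50 = $281.48
Taxable wages = $2593.20 − $281.48 = $2311.72
Local income tax: $2311.72 × 0.01 = $23.12
OASDI: $2593.20 × 0.04 = $103.73
State unemployment insurance (employee share): $2593.20 × 0.005 = $12.97
Medicare: $2593.20 × 0.01 = $25.93
Dental insurance premium: $191.45
Charitable contribution: $218.51
Total deductions = $115.98 + $165.50 + $23.12 + $103.73 + $12.97 + $25.93 + $191.45 + $218.51 = $857.19
Net pay = $2593.20 − $857.19 = $1736.01

$1736.01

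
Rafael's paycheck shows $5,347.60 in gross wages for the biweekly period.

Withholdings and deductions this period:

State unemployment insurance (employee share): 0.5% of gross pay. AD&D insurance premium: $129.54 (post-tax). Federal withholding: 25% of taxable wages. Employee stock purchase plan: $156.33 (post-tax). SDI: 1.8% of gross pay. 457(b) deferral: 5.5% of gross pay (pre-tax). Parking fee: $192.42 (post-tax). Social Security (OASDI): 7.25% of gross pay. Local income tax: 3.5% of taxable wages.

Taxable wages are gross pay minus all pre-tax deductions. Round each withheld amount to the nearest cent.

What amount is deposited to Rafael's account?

457(b) deferral: $5,347.60 × 0.055 = $294.12
Taxable wages = $5,347.60 − $294.12 = $5,053.48
Federal withholding: $5,053.48 × 0.25 = $1,263.37
Local income tax: $5,053.48 × 0.035 = $176.87
SDI: $5,347.60 × 0.018 = $96.26
Social Security (OASDI): $5,347.60 × 0.0725 = $387.70
State unemployment insurance (employee share): $5,347.60 × 0.005 = $26.74
AD&D insurance premium: $129.54
Employee stock purchase plan: $156.33
Parking fee: $192.42
Total deductions = $294.12 + $1,263.37 + $176.87 + $96.26 + $387.70 + $26.74 + $129.54 + $156.33 + $192.42 = $2,723.35
Net pay = $5,347.60 − $2,723.35 = $2,624.25

$2,624.25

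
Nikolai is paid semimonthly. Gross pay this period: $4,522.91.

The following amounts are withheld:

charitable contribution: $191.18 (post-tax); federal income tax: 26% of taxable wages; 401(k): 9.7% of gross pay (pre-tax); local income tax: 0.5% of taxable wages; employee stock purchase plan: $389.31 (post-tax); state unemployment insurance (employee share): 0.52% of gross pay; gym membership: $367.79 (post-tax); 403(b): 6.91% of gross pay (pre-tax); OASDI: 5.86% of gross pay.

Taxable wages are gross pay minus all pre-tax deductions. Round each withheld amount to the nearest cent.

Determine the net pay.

$1,535.33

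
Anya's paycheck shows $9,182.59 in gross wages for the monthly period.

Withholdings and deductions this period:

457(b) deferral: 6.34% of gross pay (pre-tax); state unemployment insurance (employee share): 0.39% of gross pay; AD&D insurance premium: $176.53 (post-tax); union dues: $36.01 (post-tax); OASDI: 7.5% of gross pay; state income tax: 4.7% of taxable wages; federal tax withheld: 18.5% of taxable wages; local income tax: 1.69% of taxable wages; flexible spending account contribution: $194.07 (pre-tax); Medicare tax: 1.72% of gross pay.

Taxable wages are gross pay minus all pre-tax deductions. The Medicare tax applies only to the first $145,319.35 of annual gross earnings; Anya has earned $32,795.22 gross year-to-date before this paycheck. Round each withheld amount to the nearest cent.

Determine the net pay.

$5,219.02

457(b) deferral: $9,182.59 × 0.0634 = $582.18
Flexible spending account contribution: $194.07
Pre-tax total = $582.18 + $194.07 = $776.25
Taxable wages = $9,182.59 − $776.25 = $8,406.34
Federal tax withheld: $8,406.34 × 0.185 = $1,555.17
State income tax: $8,406.34 × 0.047 = $395.10
Local income tax: $8,406.34 × 0.0169 = $142.07
Medicare tax: cap not yet reached, full $9,182.59 is subject → $9,182.59 × 0.0172 = $157.94
OASDI: $9,182.59 × 0.075 = $688.69
State unemployment insurance (employee share): $9,182.59 × 0.0039 = $35.81
AD&D insurance premium: $176.53
Union dues: $36.01
Total deductions = $582.18 + $194.07 + $1,555.17 + $395.10 + $142.07 + $157.94 + $688.69 + $35.81 + $176.53 + $36.01 = $3,963.57
Net pay = $9,182.59 − $3,963.57 = $5,219.02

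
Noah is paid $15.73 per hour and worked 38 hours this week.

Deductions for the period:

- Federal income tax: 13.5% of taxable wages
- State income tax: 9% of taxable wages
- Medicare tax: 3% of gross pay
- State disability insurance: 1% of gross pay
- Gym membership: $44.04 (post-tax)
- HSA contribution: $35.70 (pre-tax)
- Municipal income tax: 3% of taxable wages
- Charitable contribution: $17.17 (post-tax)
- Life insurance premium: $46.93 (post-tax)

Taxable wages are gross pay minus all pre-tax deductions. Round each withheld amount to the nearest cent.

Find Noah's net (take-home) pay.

$286.67

Gross pay: 38 × $15.73 = $597.74
HSA contribution: $35.70
Taxable wages = $597.74 − $35.70 = $562.04
State income tax: $562.04 × 0.09 = $50.58
Municipal income tax: $562.04 × 0.03 = $16.86
Federal income tax: $562.04 × 0.135 = $75.88
State disability insurance: $597.74 × 0.01 = $5.98
Medicare tax: $597.74 × 0.03 = $17.93
Life insurance premium: $46.93
Gym membership: $44.04
Charitable contribution: $17.17
Total deductions = $35.70 + $50.58 + $16.86 + $75.88 + $5.98 + $17.93 + $46.93 + $44.04 + $17.17 = $311.07
Net pay = $597.74 − $311.07 = $286.67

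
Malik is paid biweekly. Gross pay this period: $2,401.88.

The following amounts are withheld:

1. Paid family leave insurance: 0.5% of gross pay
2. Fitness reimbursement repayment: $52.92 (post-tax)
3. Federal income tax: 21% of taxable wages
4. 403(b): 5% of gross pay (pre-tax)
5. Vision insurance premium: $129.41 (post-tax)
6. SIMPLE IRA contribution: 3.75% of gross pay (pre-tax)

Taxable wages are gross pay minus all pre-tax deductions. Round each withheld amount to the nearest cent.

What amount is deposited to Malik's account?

SIMPLE IRA contribution: $2,401.88 × 0.0375 = $90.07
403(b): $2,401.88 × 0.05 = $120.09
Pre-tax total = $90.07 + $120.09 = $210.16
Taxable wages = $2,401.88 − $210.16 = $2,191.72
Federal income tax: $2,191.72 × 0.21 = $460.26
Paid family leave insurance: $2,401.88 × 0.005 = $12.01
Fitness reimbursement repayment: $52.92
Vision insurance premium: $129.41
Total deductions = $90.07 + $120.09 + $460.26 + $12.01 + $52.92 + $129.41 = $864.76
Net pay = $2,401.88 − $864.76 = $1,537.12

$1,537.12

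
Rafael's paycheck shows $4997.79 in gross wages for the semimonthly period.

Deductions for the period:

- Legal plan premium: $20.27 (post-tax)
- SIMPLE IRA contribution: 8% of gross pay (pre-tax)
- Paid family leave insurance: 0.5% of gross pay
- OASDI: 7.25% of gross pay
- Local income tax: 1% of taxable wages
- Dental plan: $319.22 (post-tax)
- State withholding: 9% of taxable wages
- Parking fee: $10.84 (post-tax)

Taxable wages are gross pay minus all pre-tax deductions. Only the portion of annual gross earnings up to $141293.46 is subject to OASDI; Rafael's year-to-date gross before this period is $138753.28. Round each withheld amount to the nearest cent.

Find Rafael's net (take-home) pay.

SIMPLE IRA contribution: $4997.79 × 0.08 = $399.82
Taxable wages = $4997.79 − $399.82 = $4597.97
State withholding: $4597.97 × 0.09 = $413.82
Local income tax: $4597.97 × 0.01 = $45.98
OASDI: only $141293.46 − $138753.28 = $2540.18 of this check is subject → $2540.18 × 0.0725 = $184.16
Paid family leave insurance: $4997.79 × 0.005 = $24.99
Legal plan premium: $20.27
Dental plan: $319.22
Parking fee: $10.84
Total deductions = $399.82 + $413.82 + $45.98 + $184.16 + $24.99 + $20.27 + $319.22 + $10.84 = $1419.10
Net pay = $4997.79 − $1419.10 = $3578.69

$3578.69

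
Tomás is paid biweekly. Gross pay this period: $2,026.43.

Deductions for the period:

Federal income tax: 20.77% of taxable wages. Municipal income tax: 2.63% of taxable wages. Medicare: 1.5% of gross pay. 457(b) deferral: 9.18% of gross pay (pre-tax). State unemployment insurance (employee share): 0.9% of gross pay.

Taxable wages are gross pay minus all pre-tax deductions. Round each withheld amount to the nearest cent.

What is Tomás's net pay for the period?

$1,361.11

457(b) deferral: $2,026.43 × 0.0918 = $186.03
Taxable wages = $2,026.43 − $186.03 = $1,840.40
Municipal income tax: $1,840.40 × 0.0263 = $48.40
Federal income tax: $1,840.40 × 0.2077 = $382.25
State unemployment insurance (employee share): $2,026.43 × 0.009 = $18.24
Medicare: $2,026.43 × 0.015 = $30.40
Total deductions = $186.03 + $48.40 + $382.25 + $18.24 + $30.40 = $665.32
Net pay = $2,026.43 − $665.32 = $1,361.11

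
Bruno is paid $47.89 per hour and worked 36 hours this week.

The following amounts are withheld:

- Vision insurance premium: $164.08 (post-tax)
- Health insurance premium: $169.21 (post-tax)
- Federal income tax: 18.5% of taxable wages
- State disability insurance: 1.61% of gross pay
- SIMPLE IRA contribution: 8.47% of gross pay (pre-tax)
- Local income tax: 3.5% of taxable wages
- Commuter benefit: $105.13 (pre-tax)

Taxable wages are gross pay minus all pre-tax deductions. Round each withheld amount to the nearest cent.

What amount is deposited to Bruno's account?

$787.80

Gross pay: 36 × $47.89 = $1724.04
Commuter benefit: $105.13
SIMPLE IRA contribution: $1724.04 × 0.0847 = $146.03
Pre-tax total = $105.13 + $146.03 = $251.16
Taxable wages = $1724.04 − $251.16 = $1472.88
Local income tax: $1472.88 × 0.035 = $51.55
Federal income tax: $1472.88 × 0.185 = $272.48
State disability insurance: $1724.04 × 0.0161 = $27.76
Vision insurance premium: $164.08
Health insurance premium: $169.21
Total deductions = $105.13 + $146.03 + $51.55 + $272.48 + $27.76 + $164.08 + $169.21 = $936.24
Net pay = $1724.04 − $936.24 = $787.80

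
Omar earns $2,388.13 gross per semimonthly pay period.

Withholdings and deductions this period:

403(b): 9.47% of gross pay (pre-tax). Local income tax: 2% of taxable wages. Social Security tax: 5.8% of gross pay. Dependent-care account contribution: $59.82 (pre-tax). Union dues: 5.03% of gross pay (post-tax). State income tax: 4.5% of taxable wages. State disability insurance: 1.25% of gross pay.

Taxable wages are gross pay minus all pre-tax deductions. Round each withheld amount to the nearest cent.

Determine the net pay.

Dependent-care account contribution: $59.82
403(b): $2,388.13 × 0.0947 = $226.16
Pre-tax total = $59.82 + $226.16 = $285.98
Taxable wages = $2,388.13 − $285.98 = $2,102.15
Local income tax: $2,102.15 × 0.02 = $42.04
State income tax: $2,102.15 × 0.045 = $94.60
Social Security tax: $2,388.13 × 0.058 = $138.51
State disability insurance: $2,388.13 × 0.0125 = $29.85
Union dues: $2,388.13 × 0.0503 = $120.12
Total deductions = $59.82 + $226.16 + $42.04 + $94.60 + $138.51 + $29.85 + $120.12 = $711.10
Net pay = $2,388.13 − $711.10 = $1,677.03

$1,677.03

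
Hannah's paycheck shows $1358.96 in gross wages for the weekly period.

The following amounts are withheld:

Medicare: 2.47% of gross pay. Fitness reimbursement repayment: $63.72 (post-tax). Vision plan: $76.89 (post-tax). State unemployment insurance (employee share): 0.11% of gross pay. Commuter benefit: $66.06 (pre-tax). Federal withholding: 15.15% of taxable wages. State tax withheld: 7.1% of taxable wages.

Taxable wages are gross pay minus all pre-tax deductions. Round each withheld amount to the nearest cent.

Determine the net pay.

Commuter benefit: $66.06
Taxable wages = $1358.96 − $66.06 = $1292.90
Federal withholding: $1292.90 × 0.1515 = $195.87
State tax withheld: $1292.90 × 0.071 = $91.80
State unemployment insurance (employee share): $1358.96 × 0.0011 = $1.49
Medicare: $1358.96 × 0.0247 = $33.57
Fitness reimbursement repayment: $63.72
Vision plan: $76.89
Total deductions = $66.06 + $195.87 + $91.80 + $1.49 + $33.57 + $63.72 + $76.89 = $529.40
Net pay = $1358.96 − $529.40 = $829.56

$829.56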